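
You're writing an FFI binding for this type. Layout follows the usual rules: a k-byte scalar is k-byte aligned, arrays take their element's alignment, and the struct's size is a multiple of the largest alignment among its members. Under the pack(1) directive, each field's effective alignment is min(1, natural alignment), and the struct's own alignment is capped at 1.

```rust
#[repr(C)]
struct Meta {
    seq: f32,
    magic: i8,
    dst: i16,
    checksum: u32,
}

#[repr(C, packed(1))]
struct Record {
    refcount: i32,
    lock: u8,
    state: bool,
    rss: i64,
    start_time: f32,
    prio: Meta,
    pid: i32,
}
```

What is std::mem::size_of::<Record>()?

34 bytes

Meta: 0..4  seq  (4B, 4-aligned); 4..5  magic  (1B, 1-aligned); 5..6  -- padding (1B); 6..8  dst  (2B, 2-aligned); 8..12  checksum  (4B, 4-aligned); sizeof = 12, alignof = 4
0..4  refcount  (4B, 1-aligned)
4..5  lock  (1B, 1-aligned)
5..6  state  (1B, 1-aligned)
6..14  rss  (8B, 1-aligned)
14..18  start_time  (4B, 1-aligned)
18..30  prio  (12B, 1-aligned)
30..34  pid  (4B, 1-aligned)
sizeof = 34, alignof = 1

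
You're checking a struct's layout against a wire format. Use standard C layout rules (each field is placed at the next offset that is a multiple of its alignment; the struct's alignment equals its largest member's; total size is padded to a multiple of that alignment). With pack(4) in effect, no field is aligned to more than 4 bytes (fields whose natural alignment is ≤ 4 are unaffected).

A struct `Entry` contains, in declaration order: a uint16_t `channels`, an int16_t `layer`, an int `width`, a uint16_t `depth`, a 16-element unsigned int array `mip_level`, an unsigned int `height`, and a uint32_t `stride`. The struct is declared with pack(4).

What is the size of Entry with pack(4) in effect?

0..2  channels  (2B, 2-aligned)
2..4  layer  (2B, 2-aligned)
4..8  width  (4B, 4-aligned)
8..10  depth  (2B, 2-aligned)
10..12  -- padding (2B)
12..76  mip_level  (64B, 4-aligned)
76..80  height  (4B, 4-aligned)
80..84  stride  (4B, 4-aligned)
sizeof = 84, alignof = 4

84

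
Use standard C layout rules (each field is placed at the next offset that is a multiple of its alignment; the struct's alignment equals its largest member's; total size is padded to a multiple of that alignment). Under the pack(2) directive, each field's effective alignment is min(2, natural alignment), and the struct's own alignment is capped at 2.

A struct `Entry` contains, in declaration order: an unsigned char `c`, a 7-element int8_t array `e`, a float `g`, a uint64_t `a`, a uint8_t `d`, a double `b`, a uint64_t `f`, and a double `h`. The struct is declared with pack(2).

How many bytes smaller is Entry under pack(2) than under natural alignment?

10

natural layout:
  c at 0 (size 1, align 1) → ends 1
  e at 1 (size 7, align 1) → ends 8
  g at 8 (size 4, align 4) → ends 12
  pad 4 to align 8 for a
  a at 16 (size 8, align 8) → ends 24
  d at 24 (size 1, align 1) → ends 25
  pad 7 to align 8 for b
  b at 32 (size 8, align 8) → ends 40
  f at 40 (size 8, align 8) → ends 48
  h at 48 (size 8, align 8) → ends 56
  total 56 bytes, alignment 8
packed(2) layout:
  c at 0 (size 1, align 1) → ends 1
  e at 1 (size 7, align 1) → ends 8
  g at 8 (size 4, align 2) → ends 12
  a at 12 (size 8, align 2) → ends 20
  d at 20 (size 1, align 1) → ends 21
  pad 1 to align 2 for b
  b at 22 (size 8, align 2) → ends 30
  f at 30 (size 8, align 2) → ends 38
  h at 38 (size 8, align 2) → ends 46
  total 46 bytes, alignment 2
56 − 46 = 10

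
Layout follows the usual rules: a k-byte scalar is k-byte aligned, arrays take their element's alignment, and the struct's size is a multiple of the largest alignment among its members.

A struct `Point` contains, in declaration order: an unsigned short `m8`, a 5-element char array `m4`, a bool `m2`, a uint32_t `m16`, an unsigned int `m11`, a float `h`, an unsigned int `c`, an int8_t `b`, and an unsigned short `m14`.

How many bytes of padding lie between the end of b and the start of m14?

@0: m8 [2B, align 2] → 2
@2: m4 [5B, align 1] → 7
@7: m2 [1B, align 1] → 8
@8: m16 [4B, align 4] → 12
@12: m11 [4B, align 4] → 16
@16: h [4B, align 4] → 20
@20: c [4B, align 4] → 24
@24: b [1B, align 1] → 25
+1 pad (align 2)
@26: m14 [2B, align 2] → 28

1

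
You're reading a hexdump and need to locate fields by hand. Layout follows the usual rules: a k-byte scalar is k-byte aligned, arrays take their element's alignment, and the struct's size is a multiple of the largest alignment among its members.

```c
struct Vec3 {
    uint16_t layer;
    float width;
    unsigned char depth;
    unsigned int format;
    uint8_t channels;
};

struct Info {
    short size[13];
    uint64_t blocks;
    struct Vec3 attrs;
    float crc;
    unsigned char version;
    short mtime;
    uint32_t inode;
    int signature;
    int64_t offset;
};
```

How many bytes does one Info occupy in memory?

Vec3: layer at 0 (size 2, align 2) → ends 2; pad 2 to align 4 for width; width at 4 (size 4, align 4) → ends 8; depth at 8 (size 1, align 1) → ends 9; pad 3 to align 4 for format; format at 12 (size 4, align 4) → ends 16; channels at 16 (size 1, align 1) → ends 17; tail pad 3 to reach multiple of 4; total 20 bytes, alignment 4
size at 0 (size 26, align 2) → ends 26
pad 6 to align 8 for blocks
blocks at 32 (size 8, align 8) → ends 40
attrs at 40 (size 20, align 4) → ends 60
crc at 60 (size 4, align 4) → ends 64
version at 64 (size 1, align 1) → ends 65
pad 1 to align 2 for mtime
mtime at 66 (size 2, align 2) → ends 68
inode at 68 (size 4, align 4) → ends 72
signature at 72 (size 4, align 4) → ends 76
pad 4 to align 8 for offset
offset at 80 (size 8, align 8) → ends 88
total 88 bytes, alignment 8

88 bytes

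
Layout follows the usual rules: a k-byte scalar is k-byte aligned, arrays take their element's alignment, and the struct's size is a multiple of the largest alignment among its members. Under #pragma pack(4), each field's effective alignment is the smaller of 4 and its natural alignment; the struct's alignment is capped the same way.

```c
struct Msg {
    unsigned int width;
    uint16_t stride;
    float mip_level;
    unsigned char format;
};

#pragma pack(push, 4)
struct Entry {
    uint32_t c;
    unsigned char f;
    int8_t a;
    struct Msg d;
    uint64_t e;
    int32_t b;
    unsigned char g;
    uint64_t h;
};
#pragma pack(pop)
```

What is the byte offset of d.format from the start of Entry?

Msg: 0..4  width  (4B, 4-aligned); 4..6  stride  (2B, 2-aligned); 6..8  -- padding (2B); 8..12  mip_level  (4B, 4-aligned); 12..13  format  (1B, 1-aligned); 13..16  -- tail padding (3B); sizeof = 16, alignof = 4
0..4  c  (4B, 4-aligned)
4..5  f  (1B, 1-aligned)
5..6  a  (1B, 1-aligned)
6..8  -- padding (2B)
8..24  d  (16B, 4-aligned)
within Msg: format at 12
8 + 12 = 20

20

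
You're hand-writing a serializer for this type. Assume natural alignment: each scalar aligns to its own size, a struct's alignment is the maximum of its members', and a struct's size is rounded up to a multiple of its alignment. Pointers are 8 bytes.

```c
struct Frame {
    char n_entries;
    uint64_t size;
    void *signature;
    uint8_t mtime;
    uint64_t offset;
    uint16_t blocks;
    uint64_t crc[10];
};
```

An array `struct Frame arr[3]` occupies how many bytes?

384

@0: n_entries [1B, align 1] → 1
+7 pad (align 8)
@8: size [8B, align 8] → 16
@16: signature [8B, align 8] → 24
@24: mtime [1B, align 1] → 25
+7 pad (align 8)
@32: offset [8B, align 8] → 40
@40: blocks [2B, align 2] → 42
+6 pad (align 8)
@48: crc [80B, align 8] → 128
size 128, align 8
array of 3: 3 × 128 = 384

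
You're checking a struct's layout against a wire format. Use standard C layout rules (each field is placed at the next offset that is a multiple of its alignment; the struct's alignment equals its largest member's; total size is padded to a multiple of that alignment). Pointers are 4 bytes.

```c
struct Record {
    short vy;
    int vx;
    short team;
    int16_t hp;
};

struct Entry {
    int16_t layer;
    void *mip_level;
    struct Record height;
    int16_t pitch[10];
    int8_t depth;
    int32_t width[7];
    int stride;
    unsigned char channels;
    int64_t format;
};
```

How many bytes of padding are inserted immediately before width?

Record: @0: vy [2B, align 2] → 2; +2 pad (align 4); @4: vx [4B, align 4] → 8; @8: team [2B, align 2] → 10; @10: hp [2B, align 2] → 12; size 12, align 4
@0: layer [2B, align 2] → 2
+2 pad (align 4)
@4: mip_level [4B, align 4] → 8
@8: height [12B, align 4] → 20
@20: pitch [20B, align 2] → 40
@40: depth [1B, align 1] → 41
+3 pad (align 4)
@44: width [28B, align 4] → 72

3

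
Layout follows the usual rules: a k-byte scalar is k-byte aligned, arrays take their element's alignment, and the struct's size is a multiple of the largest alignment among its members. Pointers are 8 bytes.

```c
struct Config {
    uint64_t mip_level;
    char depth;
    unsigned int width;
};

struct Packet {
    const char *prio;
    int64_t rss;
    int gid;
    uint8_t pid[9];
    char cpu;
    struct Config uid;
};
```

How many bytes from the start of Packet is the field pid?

Config: 0..8  mip_level  (8B, 8-aligned); 8..9  depth  (1B, 1-aligned); 9..12  -- padding (3B); 12..16  width  (4B, 4-aligned); sizeof = 16, alignof = 8
0..8  prio  (8B, 8-aligned)
8..16  rss  (8B, 8-aligned)
16..20  gid  (4B, 4-aligned)
20..29  pid  (9B, 1-aligned)

20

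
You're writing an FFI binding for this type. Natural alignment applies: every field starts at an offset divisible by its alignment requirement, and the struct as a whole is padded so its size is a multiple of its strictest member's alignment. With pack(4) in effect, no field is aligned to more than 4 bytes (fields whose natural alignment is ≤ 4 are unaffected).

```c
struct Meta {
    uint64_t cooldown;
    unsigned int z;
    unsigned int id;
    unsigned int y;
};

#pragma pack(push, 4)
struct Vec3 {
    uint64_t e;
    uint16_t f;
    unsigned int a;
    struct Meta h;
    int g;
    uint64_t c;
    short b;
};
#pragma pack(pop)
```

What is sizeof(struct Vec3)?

Meta: 0..8  cooldown  (8B, 8-aligned); 8..12  z  (4B, 4-aligned); 12..16  id  (4B, 4-aligned); 16..20  y  (4B, 4-aligned); 20..24  -- tail padding (4B); sizeof = 24, alignof = 8
0..8  e  (8B, 4-aligned)
8..10  f  (2B, 2-aligned)
10..12  -- padding (2B)
12..16  a  (4B, 4-aligned)
16..40  h  (24B, 4-aligned)
40..44  g  (4B, 4-aligned)
44..52  c  (8B, 4-aligned)
52..54  b  (2B, 2-aligned)
54..56  -- tail padding (2B)
sizeof = 56, alignof = 4

56 bytes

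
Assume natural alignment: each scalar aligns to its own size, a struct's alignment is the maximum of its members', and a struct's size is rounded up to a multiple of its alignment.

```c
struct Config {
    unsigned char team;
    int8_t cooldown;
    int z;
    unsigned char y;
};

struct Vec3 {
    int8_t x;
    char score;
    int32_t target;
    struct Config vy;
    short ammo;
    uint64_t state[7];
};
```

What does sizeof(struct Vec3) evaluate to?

Config: team at 0 (size 1, align 1) → ends 1; cooldown at 1 (size 1, align 1) → ends 2; pad 2 to align 4 for z; z at 4 (size 4, align 4) → ends 8; y at 8 (size 1, align 1) → ends 9; tail pad 3 to reach multiple of 4; total 12 bytes, alignment 4
x at 0 (size 1, align 1) → ends 1
score at 1 (size 1, align 1) → ends 2
pad 2 to align 4 for target
target at 4 (size 4, align 4) → ends 8
vy at 8 (size 12, align 4) → ends 20
ammo at 20 (size 2, align 2) → ends 22
pad 2 to align 8 for state
state at 24 (size 56, align 8) → ends 80
total 80 bytes, alignment 8

80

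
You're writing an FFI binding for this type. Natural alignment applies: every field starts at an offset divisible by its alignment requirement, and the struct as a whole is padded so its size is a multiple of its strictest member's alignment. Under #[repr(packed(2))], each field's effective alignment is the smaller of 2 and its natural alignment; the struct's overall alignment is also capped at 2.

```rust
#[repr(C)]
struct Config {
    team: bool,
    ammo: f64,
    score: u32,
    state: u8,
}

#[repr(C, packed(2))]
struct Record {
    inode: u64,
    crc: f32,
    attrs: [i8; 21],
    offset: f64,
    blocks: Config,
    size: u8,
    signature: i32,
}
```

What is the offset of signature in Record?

68

Config: team at 0 (size 1, align 1) → ends 1; pad 7 to align 8 for ammo; ammo at 8 (size 8, align 8) → ends 16; score at 16 (size 4, align 4) → ends 20; state at 20 (size 1, align 1) → ends 21; tail pad 3 to reach multiple of 8; total 24 bytes, alignment 8
inode at 0 (size 8, align 2) → ends 8
crc at 8 (size 4, align 2) → ends 12
attrs at 12 (size 21, align 1) → ends 33
pad 1 to align 2 for offset
offset at 34 (size 8, align 2) → ends 42
blocks at 42 (size 24, align 2) → ends 66
size at 66 (size 1, align 1) → ends 67
pad 1 to align 2 for signature
signature at 68 (size 4, align 2) → ends 72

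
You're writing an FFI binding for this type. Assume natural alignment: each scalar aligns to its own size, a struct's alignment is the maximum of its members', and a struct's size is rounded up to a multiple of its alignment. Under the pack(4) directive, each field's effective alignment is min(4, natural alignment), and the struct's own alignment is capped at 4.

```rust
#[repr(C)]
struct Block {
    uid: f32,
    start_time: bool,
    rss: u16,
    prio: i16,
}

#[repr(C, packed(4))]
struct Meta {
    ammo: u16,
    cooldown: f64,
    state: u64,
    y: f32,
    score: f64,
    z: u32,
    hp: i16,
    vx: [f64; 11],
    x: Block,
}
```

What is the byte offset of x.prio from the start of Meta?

Block: uid at 0 (size 4, align 4) → ends 4; start_time at 4 (size 1, align 1) → ends 5; pad 1 to align 2 for rss; rss at 6 (size 2, align 2) → ends 8; prio at 8 (size 2, align 2) → ends 10; tail pad 2 to reach multiple of 4; total 12 bytes, alignment 4
ammo at 0 (size 2, align 2) → ends 2
pad 2 to align 4 for cooldown
cooldown at 4 (size 8, align 4) → ends 12
state at 12 (size 8, align 4) → ends 20
y at 20 (size 4, align 4) → ends 24
score at 24 (size 8, align 4) → ends 32
z at 32 (size 4, align 4) → ends 36
hp at 36 (size 2, align 2) → ends 38
pad 2 to align 4 for vx
vx at 40 (size 88, align 4) → ends 128
x at 128 (size 12, align 4) → ends 140
within Block: prio at 8
128 + 8 = 136

136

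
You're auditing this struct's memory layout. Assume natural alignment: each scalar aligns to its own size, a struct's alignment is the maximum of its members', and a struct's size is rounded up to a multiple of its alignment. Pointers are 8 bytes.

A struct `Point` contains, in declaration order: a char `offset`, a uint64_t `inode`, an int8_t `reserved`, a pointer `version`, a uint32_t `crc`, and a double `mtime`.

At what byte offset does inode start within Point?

8

0..1  offset  (1B, 1-aligned)
1..8  -- padding (7B)
8..16  inode  (8B, 8-aligned)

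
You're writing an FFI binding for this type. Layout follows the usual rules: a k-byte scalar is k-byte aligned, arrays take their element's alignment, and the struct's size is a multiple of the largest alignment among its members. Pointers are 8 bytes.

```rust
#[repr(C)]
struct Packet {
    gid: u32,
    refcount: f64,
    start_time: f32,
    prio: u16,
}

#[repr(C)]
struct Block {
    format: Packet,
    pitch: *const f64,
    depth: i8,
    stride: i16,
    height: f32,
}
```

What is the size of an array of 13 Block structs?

Packet: 0..4  gid  (4B, 4-aligned); 4..8  -- padding (4B); 8..16  refcount  (8B, 8-aligned); 16..20  start_time  (4B, 4-aligned); 20..22  prio  (2B, 2-aligned); 22..24  -- tail padding (2B); sizeof = 24, alignof = 8
0..24  format  (24B, 8-aligned)
24..32  pitch  (8B, 8-aligned)
32..33  depth  (1B, 1-aligned)
33..34  -- padding (1B)
34..36  stride  (2B, 2-aligned)
36..40  height  (4B, 4-aligned)
sizeof = 40, alignof = 8
array of 13: 13 × 40 = 520

520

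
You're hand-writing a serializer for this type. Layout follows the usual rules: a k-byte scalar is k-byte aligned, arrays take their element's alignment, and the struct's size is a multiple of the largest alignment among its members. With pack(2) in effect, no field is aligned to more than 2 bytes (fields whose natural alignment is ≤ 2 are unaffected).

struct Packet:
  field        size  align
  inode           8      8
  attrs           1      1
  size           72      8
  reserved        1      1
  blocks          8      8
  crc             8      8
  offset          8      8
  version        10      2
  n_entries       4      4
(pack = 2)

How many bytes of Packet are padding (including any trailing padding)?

inode at 0 (size 8, align 2) → ends 8
attrs at 8 (size 1, align 1) → ends 9
pad 1 to align 2 for size
size at 10 (size 72, align 2) → ends 82
reserved at 82 (size 1, align 1) → ends 83
pad 1 to align 2 for blocks
blocks at 84 (size 8, align 2) → ends 92
crc at 92 (size 8, align 2) → ends 100
offset at 100 (size 8, align 2) → ends 108
version at 108 (size 10, align 2) → ends 118
n_entries at 118 (size 4, align 2) → ends 122
total 122 bytes, alignment 2
data bytes 120, size 122 → padding 2

2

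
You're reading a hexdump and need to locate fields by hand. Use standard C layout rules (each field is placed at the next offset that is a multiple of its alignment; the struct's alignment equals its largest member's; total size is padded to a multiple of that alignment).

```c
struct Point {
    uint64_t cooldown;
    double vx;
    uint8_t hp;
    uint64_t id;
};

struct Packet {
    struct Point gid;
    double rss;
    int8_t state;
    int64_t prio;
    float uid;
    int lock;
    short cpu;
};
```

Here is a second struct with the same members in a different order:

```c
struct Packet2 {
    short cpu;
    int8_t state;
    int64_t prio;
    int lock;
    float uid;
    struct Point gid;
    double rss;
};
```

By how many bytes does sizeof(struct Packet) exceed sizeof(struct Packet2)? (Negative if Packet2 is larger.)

8

Point: cooldown at 0 (size 8, align 8) → ends 8; vx at 8 (size 8, align 8) → ends 16; hp at 16 (size 1, align 1) → ends 17; pad 7 to align 8 for id; id at 24 (size 8, align 8) → ends 32; total 32 bytes, alignment 8
gid at 0 (size 32, align 8) → ends 32
rss at 32 (size 8, align 8) → ends 40
state at 40 (size 1, align 1) → ends 41
pad 7 to align 8 for prio
prio at 48 (size 8, align 8) → ends 56
uid at 56 (size 4, align 4) → ends 60
lock at 60 (size 4, align 4) → ends 64
cpu at 64 (size 2, align 2) → ends 66
tail pad 6 to reach multiple of 8
total 72 bytes, alignment 8
— Packet2 —
cpu at 0 (size 2, align 2) → ends 2
state at 2 (size 1, align 1) → ends 3
pad 5 to align 8 for prio
prio at 8 (size 8, align 8) → ends 16
lock at 16 (size 4, align 4) → ends 20
uid at 20 (size 4, align 4) → ends 24
gid at 24 (size 32, align 8) → ends 56
rss at 56 (size 8, align 8) → ends 64
total 64 bytes, alignment 8
72 − 64 = 8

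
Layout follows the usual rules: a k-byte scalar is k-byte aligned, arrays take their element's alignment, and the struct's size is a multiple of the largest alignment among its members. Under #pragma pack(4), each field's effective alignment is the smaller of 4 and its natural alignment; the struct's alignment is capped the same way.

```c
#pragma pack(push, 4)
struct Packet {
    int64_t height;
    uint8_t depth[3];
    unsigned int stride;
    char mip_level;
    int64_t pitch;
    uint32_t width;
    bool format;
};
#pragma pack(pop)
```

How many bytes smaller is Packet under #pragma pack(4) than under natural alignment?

4

natural layout:
  height at 0 (size 8, align 8) → ends 8
  depth at 8 (size 3, align 1) → ends 11
  pad 1 to align 4 for stride
  stride at 12 (size 4, align 4) → ends 16
  mip_level at 16 (size 1, align 1) → ends 17
  pad 7 to align 8 for pitch
  pitch at 24 (size 8, align 8) → ends 32
  width at 32 (size 4, align 4) → ends 36
  format at 36 (size 1, align 1) → ends 37
  tail pad 3 to reach multiple of 8
  total 40 bytes, alignment 8
packed(4) layout:
  height at 0 (size 8, align 4) → ends 8
  depth at 8 (size 3, align 1) → ends 11
  pad 1 to align 4 for stride
  stride at 12 (size 4, align 4) → ends 16
  mip_level at 16 (size 1, align 1) → ends 17
  pad 3 to align 4 for pitch
  pitch at 20 (size 8, align 4) → ends 28
  width at 28 (size 4, align 4) → ends 32
  format at 32 (size 1, align 1) → ends 33
  tail pad 3 to reach multiple of 4
  total 36 bytes, alignment 4
40 − 36 = 4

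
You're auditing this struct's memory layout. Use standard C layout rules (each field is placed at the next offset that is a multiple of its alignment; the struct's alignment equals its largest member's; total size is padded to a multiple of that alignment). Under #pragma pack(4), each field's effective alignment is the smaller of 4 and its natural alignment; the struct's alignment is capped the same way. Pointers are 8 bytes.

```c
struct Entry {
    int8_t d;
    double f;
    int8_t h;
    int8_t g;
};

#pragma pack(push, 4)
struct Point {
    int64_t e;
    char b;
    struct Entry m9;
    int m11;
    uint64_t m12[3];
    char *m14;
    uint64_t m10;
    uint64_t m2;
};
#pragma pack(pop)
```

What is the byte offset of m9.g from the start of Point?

29

Entry: d at 0 (size 1, align 1) → ends 1; pad 7 to align 8 for f; f at 8 (size 8, align 8) → ends 16; h at 16 (size 1, align 1) → ends 17; g at 17 (size 1, align 1) → ends 18; tail pad 6 to reach multiple of 8; total 24 bytes, alignment 8
e at 0 (size 8, align 4) → ends 8
b at 8 (size 1, align 1) → ends 9
pad 3 to align 4 for m9
m9 at 12 (size 24, align 4) → ends 36
within Entry: g at 17
12 + 17 = 29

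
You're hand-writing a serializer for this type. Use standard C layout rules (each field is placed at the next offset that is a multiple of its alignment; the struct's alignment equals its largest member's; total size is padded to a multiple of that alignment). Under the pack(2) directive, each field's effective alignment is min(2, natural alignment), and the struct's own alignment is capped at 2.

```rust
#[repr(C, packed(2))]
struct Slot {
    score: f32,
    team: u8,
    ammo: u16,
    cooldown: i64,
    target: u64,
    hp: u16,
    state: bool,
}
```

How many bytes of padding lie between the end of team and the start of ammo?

0..4  score  (4B, 2-aligned)
4..5  team  (1B, 1-aligned)
5..6  -- padding (1B)
6..8  ammo  (2B, 2-aligned)

1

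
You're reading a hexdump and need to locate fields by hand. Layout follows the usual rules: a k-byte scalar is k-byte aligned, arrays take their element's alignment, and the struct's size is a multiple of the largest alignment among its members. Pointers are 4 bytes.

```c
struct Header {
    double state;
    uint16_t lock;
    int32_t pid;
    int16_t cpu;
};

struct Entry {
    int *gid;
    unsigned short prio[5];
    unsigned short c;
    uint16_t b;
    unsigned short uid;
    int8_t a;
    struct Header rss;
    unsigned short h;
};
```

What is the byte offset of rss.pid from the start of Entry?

Header: 0..8  state  (8B, 8-aligned); 8..10  lock  (2B, 2-aligned); 10..12  -- padding (2B); 12..16  pid  (4B, 4-aligned); 16..18  cpu  (2B, 2-aligned); 18..24  -- tail padding (6B); sizeof = 24, alignof = 8
0..4  gid  (4B, 4-aligned)
4..14  prio  (10B, 2-aligned)
14..16  c  (2B, 2-aligned)
16..18  b  (2B, 2-aligned)
18..20  uid  (2B, 2-aligned)
20..21  a  (1B, 1-aligned)
21..24  -- padding (3B)
24..48  rss  (24B, 8-aligned)
within Header: pid at 12
24 + 12 = 36

36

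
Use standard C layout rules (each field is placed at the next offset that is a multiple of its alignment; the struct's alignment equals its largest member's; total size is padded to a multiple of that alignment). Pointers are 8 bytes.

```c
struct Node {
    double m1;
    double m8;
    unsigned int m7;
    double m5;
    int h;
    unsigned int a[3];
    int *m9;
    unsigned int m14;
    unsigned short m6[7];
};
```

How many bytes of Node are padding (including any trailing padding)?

10

@0: m1 [8B, align 8] → 8
@8: m8 [8B, align 8] → 16
@16: m7 [4B, align 4] → 20
+4 pad (align 8)
@24: m5 [8B, align 8] → 32
@32: h [4B, align 4] → 36
@36: a [12B, align 4] → 48
@48: m9 [8B, align 8] → 56
@56: m14 [4B, align 4] → 60
@60: m6 [14B, align 2] → 74
+6 tail pad (align 8)
size 80, align 8
data bytes 70, size 80 → padding 10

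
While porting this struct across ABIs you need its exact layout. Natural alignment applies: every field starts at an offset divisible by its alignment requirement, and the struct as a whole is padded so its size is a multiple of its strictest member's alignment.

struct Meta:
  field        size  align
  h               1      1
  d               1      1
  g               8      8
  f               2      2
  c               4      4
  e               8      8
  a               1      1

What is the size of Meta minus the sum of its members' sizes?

h at 0 (size 1, align 1) → ends 1
d at 1 (size 1, align 1) → ends 2
pad 6 to align 8 for g
g at 8 (size 8, align 8) → ends 16
f at 16 (size 2, align 2) → ends 18
pad 2 to align 4 for c
c at 20 (size 4, align 4) → ends 24
e at 24 (size 8, align 8) → ends 32
a at 32 (size 1, align 1) → ends 33
tail pad 7 to reach multiple of 8
total 40 bytes, alignment 8
data bytes 25, size 40 → padding 15

15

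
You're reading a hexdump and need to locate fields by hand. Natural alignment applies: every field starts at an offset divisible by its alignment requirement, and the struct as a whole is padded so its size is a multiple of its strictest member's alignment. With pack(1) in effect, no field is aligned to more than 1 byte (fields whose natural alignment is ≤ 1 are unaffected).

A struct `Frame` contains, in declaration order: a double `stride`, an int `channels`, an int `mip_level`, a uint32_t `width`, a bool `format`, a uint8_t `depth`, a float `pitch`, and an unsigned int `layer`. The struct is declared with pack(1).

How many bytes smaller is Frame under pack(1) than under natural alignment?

natural layout:
  @0: stride [8B, align 8] → 8
  @8: channels [4B, align 4] → 12
  @12: mip_level [4B, align 4] → 16
  @16: width [4B, align 4] → 20
  @20: format [1B, align 1] → 21
  @21: depth [1B, align 1] → 22
  +2 pad (align 4)
  @24: pitch [4B, align 4] → 28
  @28: layer [4B, align 4] → 32
  size 32, align 8
packed(1) layout:
  @0: stride [8B, align 1] → 8
  @8: channels [4B, align 1] → 12
  @12: mip_level [4B, align 1] → 16
  @16: width [4B, align 1] → 20
  @20: format [1B, align 1] → 21
  @21: depth [1B, align 1] → 22
  @22: pitch [4B, align 1] → 26
  @26: layer [4B, align 1] → 30
  size 30, align 1
32 − 30 = 2

2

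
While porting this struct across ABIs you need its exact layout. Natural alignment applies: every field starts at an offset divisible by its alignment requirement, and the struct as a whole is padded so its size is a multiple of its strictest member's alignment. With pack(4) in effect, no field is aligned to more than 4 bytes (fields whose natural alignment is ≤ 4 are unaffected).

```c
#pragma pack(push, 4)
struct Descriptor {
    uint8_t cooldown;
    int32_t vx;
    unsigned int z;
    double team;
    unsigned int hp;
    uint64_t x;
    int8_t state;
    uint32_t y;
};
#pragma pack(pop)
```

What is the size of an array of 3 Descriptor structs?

@0: cooldown [1B, align 1] → 1
+3 pad (align 4)
@4: vx [4B, align 4] → 8
@8: z [4B, align 4] → 12
@12: team [8B, align 4] → 20
@20: hp [4B, align 4] → 24
@24: x [8B, align 4] → 32
@32: state [1B, align 1] → 33
+3 pad (align 4)
@36: y [4B, align 4] → 40
size 40, align 4
array of 3: 3 × 40 = 120

120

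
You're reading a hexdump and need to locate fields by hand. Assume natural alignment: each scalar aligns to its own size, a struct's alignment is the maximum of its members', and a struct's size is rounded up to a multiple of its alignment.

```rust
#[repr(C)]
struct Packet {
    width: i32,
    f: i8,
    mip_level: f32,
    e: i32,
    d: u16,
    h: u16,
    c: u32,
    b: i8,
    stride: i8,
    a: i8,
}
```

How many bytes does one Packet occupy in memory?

@0: width [4B, align 4] → 4
@4: f [1B, align 1] → 5
+3 pad (align 4)
@8: mip_level [4B, align 4] → 12
@12: e [4B, align 4] → 16
@16: d [2B, align 2] → 18
@18: h [2B, align 2] → 20
@20: c [4B, align 4] → 24
@24: b [1B, align 1] → 25
@25: stride [1B, align 1] → 26
@26: a [1B, align 1] → 27
+1 tail pad (align 4)
size 28, align 4

28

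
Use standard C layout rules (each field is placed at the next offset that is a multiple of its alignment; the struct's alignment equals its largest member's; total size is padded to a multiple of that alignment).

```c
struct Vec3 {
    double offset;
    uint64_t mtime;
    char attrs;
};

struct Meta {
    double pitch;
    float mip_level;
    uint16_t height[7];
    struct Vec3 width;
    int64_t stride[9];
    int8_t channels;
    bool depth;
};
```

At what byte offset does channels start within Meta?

Vec3: @0: offset [8B, align 8] → 8; @8: mtime [8B, align 8] → 16; @16: attrs [1B, align 1] → 17; +7 tail pad (align 8); size 24, align 8
@0: pitch [8B, align 8] → 8
@8: mip_level [4B, align 4] → 12
@12: height [14B, align 2] → 26
+6 pad (align 8)
@32: width [24B, align 8] → 56
@56: stride [72B, align 8] → 128
@128: channels [1B, align 1] → 129

128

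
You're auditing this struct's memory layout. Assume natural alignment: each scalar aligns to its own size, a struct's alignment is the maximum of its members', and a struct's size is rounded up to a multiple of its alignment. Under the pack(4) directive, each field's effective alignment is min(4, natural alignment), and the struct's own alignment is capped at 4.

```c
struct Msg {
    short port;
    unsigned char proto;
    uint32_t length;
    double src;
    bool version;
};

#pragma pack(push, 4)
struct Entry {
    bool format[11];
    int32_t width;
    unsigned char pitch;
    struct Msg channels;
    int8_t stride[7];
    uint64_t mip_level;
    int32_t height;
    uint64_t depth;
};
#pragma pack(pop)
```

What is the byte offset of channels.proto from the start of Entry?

22

Msg: @0: port [2B, align 2] → 2; @2: proto [1B, align 1] → 3; +1 pad (align 4); @4: length [4B, align 4] → 8; @8: src [8B, align 8] → 16; @16: version [1B, align 1] → 17; +7 tail pad (align 8); size 24, align 8
@0: format [11B, align 1] → 11
+1 pad (align 4)
@12: width [4B, align 4] → 16
@16: pitch [1B, align 1] → 17
+3 pad (align 4)
@20: channels [24B, align 4] → 44
within Msg: proto at 2
20 + 2 = 22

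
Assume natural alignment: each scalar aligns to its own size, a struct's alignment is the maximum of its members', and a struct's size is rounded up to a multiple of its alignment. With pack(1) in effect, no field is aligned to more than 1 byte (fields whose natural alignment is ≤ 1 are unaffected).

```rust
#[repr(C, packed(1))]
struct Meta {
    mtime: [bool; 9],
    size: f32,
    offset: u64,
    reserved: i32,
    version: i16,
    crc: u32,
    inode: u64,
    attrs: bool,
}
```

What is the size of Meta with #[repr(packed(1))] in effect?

0..9  mtime  (9B, 1-aligned)
9..13  size  (4B, 1-aligned)
13..21  offset  (8B, 1-aligned)
21..25  reserved  (4B, 1-aligned)
25..27  version  (2B, 1-aligned)
27..31  crc  (4B, 1-aligned)
31..39  inode  (8B, 1-aligned)
39..40  attrs  (1B, 1-aligned)
sizeof = 40, alignof = 1

40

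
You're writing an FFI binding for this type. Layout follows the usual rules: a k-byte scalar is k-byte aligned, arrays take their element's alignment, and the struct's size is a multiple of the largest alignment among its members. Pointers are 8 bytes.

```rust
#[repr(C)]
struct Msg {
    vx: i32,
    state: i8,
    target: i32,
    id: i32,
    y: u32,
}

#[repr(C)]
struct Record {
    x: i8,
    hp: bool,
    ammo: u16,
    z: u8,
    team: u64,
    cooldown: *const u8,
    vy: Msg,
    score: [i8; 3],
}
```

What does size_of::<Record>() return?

48

Msg: vx at 0 (size 4, align 4) → ends 4; state at 4 (size 1, align 1) → ends 5; pad 3 to align 4 for target; target at 8 (size 4, align 4) → ends 12; id at 12 (size 4, align 4) → ends 16; y at 16 (size 4, align 4) → ends 20; total 20 bytes, alignment 4
x at 0 (size 1, align 1) → ends 1
hp at 1 (size 1, align 1) → ends 2
ammo at 2 (size 2, align 2) → ends 4
z at 4 (size 1, align 1) → ends 5
pad 3 to align 8 for team
team at 8 (size 8, align 8) → ends 16
cooldown at 16 (size 8, align 8) → ends 24
vy at 24 (size 20, align 4) → ends 44
score at 44 (size 3, align 1) → ends 47
tail pad 1 to reach multiple of 8
total 48 bytes, alignment 8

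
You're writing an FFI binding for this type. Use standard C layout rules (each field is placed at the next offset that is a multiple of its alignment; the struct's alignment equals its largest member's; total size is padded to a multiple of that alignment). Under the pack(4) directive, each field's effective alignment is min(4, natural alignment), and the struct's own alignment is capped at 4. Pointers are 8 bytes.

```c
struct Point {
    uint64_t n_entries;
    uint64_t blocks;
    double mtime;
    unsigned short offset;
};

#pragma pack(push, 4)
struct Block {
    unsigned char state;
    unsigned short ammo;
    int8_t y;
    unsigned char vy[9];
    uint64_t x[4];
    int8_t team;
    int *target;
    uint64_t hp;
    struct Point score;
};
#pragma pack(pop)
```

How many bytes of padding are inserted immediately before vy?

0

Point: 0..8  n_entries  (8B, 8-aligned); 8..16  blocks  (8B, 8-aligned); 16..24  mtime  (8B, 8-aligned); 24..26  offset  (2B, 2-aligned); 26..32  -- tail padding (6B); sizeof = 32, alignof = 8
0..1  state  (1B, 1-aligned)
1..2  -- padding (1B)
2..4  ammo  (2B, 2-aligned)
4..5  y  (1B, 1-aligned)
5..14  vy  (9B, 1-aligned)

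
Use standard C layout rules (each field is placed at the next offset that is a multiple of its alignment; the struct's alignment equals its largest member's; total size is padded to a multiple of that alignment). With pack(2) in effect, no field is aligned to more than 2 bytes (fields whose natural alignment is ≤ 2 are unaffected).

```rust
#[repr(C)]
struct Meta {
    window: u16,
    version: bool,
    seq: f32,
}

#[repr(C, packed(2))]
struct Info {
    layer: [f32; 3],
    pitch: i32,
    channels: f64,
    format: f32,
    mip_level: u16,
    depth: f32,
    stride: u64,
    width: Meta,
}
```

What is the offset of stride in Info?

Meta: 0..2  window  (2B, 2-aligned); 2..3  version  (1B, 1-aligned); 3..4  -- padding (1B); 4..8  seq  (4B, 4-aligned); sizeof = 8, alignof = 4
0..12  layer  (12B, 2-aligned)
12..16  pitch  (4B, 2-aligned)
16..24  channels  (8B, 2-aligned)
24..28  format  (4B, 2-aligned)
28..30  mip_level  (2B, 2-aligned)
30..34  depth  (4B, 2-aligned)
34..42  stride  (8B, 2-aligned)

34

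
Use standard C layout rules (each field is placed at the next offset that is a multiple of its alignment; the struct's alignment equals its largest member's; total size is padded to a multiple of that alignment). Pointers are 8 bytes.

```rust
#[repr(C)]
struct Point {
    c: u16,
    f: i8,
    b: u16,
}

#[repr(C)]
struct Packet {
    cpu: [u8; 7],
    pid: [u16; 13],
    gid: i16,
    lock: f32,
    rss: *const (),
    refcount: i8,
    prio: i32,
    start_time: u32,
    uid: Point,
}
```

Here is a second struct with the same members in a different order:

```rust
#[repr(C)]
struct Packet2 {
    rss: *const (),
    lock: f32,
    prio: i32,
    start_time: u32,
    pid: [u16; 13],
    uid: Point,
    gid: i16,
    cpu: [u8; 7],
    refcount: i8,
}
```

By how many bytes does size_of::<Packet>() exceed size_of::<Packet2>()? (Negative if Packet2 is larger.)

8

Point: @0: c [2B, align 2] → 2; @2: f [1B, align 1] → 3; +1 pad (align 2); @4: b [2B, align 2] → 6; size 6, align 2
@0: cpu [7B, align 1] → 7
+1 pad (align 2)
@8: pid [26B, align 2] → 34
@34: gid [2B, align 2] → 36
@36: lock [4B, align 4] → 40
@40: rss [8B, align 8] → 48
@48: refcount [1B, align 1] → 49
+3 pad (align 4)
@52: prio [4B, align 4] → 56
@56: start_time [4B, align 4] → 60
@60: uid [6B, align 2] → 66
+6 tail pad (align 8)
size 72, align 8
— Packet2 —
@0: rss [8B, align 8] → 8
@8: lock [4B, align 4] → 12
@12: prio [4B, align 4] → 16
@16: start_time [4B, align 4] → 20
@20: pid [26B, align 2] → 46
@46: uid [6B, align 2] → 52
@52: gid [2B, align 2] → 54
@54: cpu [7B, align 1] → 61
@61: refcount [1B, align 1] → 62
+2 tail pad (align 8)
size 64, align 8
72 − 64 = 8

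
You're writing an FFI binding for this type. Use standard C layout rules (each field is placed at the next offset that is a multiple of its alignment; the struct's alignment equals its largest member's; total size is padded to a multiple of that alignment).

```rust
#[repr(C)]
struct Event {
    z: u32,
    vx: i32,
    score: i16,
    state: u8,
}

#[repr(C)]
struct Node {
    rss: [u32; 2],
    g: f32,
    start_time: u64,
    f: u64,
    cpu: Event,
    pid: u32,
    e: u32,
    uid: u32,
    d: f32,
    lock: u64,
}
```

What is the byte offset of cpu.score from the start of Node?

Event: 0..4  z  (4B, 4-aligned); 4..8  vx  (4B, 4-aligned); 8..10  score  (2B, 2-aligned); 10..11  state  (1B, 1-aligned); 11..12  -- tail padding (1B); sizeof = 12, alignof = 4
0..8  rss  (8B, 4-aligned)
8..12  g  (4B, 4-aligned)
12..16  -- padding (4B)
16..24  start_time  (8B, 8-aligned)
24..32  f  (8B, 8-aligned)
32..44  cpu  (12B, 4-aligned)
within Event: score at 8
32 + 8 = 40

40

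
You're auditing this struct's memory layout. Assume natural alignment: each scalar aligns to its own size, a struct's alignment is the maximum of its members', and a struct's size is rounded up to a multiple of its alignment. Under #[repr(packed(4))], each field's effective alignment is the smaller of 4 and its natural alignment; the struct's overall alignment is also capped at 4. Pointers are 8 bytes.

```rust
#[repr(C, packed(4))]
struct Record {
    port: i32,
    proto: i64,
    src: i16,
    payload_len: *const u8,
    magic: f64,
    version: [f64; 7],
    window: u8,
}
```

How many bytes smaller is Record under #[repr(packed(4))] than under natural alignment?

12

natural layout:
  0..4  port  (4B, 4-aligned)
  4..8  -- padding (4B)
  8..16  proto  (8B, 8-aligned)
  16..18  src  (2B, 2-aligned)
  18..24  -- padding (6B)
  24..32  payload_len  (8B, 8-aligned)
  32..40  magic  (8B, 8-aligned)
  40..96  version  (56B, 8-aligned)
  96..97  window  (1B, 1-aligned)
  97..104  -- tail padding (7B)
  sizeof = 104, alignof = 8
packed(4) layout:
  0..4  port  (4B, 4-aligned)
  4..12  proto  (8B, 4-aligned)
  12..14  src  (2B, 2-aligned)
  14..16  -- padding (2B)
  16..24  payload_len  (8B, 4-aligned)
  24..32  magic  (8B, 4-aligned)
  32..88  version  (56B, 4-aligned)
  88..89  window  (1B, 1-aligned)
  89..92  -- tail padding (3B)
  sizeof = 92, alignof = 4
104 − 92 = 12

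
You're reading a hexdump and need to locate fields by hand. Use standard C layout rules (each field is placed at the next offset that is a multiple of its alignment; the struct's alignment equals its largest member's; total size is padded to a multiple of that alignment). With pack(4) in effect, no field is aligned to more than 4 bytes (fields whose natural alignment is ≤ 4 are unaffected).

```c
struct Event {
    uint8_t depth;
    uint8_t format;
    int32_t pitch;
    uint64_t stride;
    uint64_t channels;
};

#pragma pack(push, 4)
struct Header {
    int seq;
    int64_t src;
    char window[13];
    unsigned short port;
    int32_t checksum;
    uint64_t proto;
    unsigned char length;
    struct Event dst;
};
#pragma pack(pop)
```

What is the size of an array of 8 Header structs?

Event: @0: depth [1B, align 1] → 1; @1: format [1B, align 1] → 2; +2 pad (align 4); @4: pitch [4B, align 4] → 8; @8: stride [8B, align 8] → 16; @16: channels [8B, align 8] → 24; size 24, align 8
@0: seq [4B, align 4] → 4
@4: src [8B, align 4] → 12
@12: window [13B, align 1] → 25
+1 pad (align 2)
@26: port [2B, align 2] → 28
@28: checksum [4B, align 4] → 32
@32: proto [8B, align 4] → 40
@40: length [1B, align 1] → 41
+3 pad (align 4)
@44: dst [24B, align 4] → 68
size 68, align 4
array of 8: 8 × 68 = 544

544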